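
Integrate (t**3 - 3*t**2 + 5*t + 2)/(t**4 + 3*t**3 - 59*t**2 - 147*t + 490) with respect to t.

233*log(t - 7)/840 - 8*log(t - 2)/315 - 223*log(t + 5)/168 + 523*log(t + 7)/252 + C

Factor the denominator: (t - 7)*(t - 2)*(t + 5)*(t + 7).
Partial-fraction decomposition: 523/(252*(t + 7)) - 223/(168*(t + 5)) - 8/(315*(t - 2)) + 233/(840*(t - 7)).
Integrate each term: A/(t−a) contributes A·log|t−a|.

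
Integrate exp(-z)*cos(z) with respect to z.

Let I denote the integral. Integrate by parts with u = cos(z), dv = exp(-z) dz, so v = -exp(-z): I = -exp(-z)*cos(z) − ∫ exp(-z)*sin(z) dz.
Apply parts again with u = sin(z), dv = exp(-z) dz: ∫ exp(-z)*sin(z) dz = -exp(-z)*sin(z) + I. Substituting back brings back I: I = exp(-z)*sin(z) - exp(-z)*cos(z) − I.
Solving for I: (1 + 1)·I equals the remaining terms, so I = (1/2)·(exp(-z)*sin(z) - exp(-z)*cos(z)).

exp(-z)*sin(z)/2 - exp(-z)*cos(z)/2 + C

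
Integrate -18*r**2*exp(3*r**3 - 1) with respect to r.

-2*exp(3*r**3 - 1) + C

Let u = 3*r**3 - 1, so du = (9*r**2) dr.
Rewriting, the integral becomes -2·∫ e^u du = -2·e^u.
Substituting back, u = 3*r**3 - 1.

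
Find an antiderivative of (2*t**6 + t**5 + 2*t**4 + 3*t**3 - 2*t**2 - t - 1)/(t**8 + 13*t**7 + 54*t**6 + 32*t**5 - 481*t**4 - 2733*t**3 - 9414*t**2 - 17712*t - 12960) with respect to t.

Factor the denominator: (t - 4)*(t + 2)*(t + 3)**2*(t + 4)*(t + 5)*(t**2 + 9).
Partial-fraction decomposition: (1030*t - 40527)/(298350*(t**2 + 9)) - 14477/(1836*(t + 5)) + 7459/(400*(t + 4)) - 55975/(5292*(t + 3)) + 320/(63*(t + 3)**2) - 97/(468*(t + 2)) + 9883/(529200*(t - 4)).
Integrate each term; A/(t−a) gives A·log|t−a|; the (Bt+D)/(t²+p²) term gives a log and an atan.

9883*log(t - 4)/529200 - 97*log(t + 2)/468 - 55975*log(t + 3)/5292 + 7459*log(t + 4)/400 - 14477*log(t + 5)/1836 + 103*log(t**2 + 9)/59670 - 1501*atan(t/3)/33150 - 320/(63*t + 189) + C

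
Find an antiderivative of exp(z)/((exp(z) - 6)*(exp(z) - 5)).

Let u = e^z, du = e^z dz.
The integral becomes ∫ du/((u-6)(u-5)); decompose into partial fractions.

log(exp(z) - 6) - log(exp(z) - 5) + C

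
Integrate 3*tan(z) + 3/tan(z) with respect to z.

3*log(tan(z)) + C

Let u = tan(z), so du = (tan(z)**2 + 1) dz.
Rewriting, the integral becomes 3·∫ 1/u du = 3·log(u).
Substituting back, u = tan(z).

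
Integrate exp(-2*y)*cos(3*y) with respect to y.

Let I denote the integral. Integrate by parts with u = cos(3*y), dv = exp(-2*y) dy, so v = -exp(-2*y)/2: I = -exp(-2*y)*cos(3*y)/2 − (3/2)·∫ exp(-2*y)*sin(3*y) dy.
Apply parts again with u = sin(3*y), dv = exp(-2*y) dy: ∫ exp(-2*y)*sin(3*y) dy = -exp(-2*y)*sin(3*y)/2 + (3/2)·I. Substituting back brings back I: I = 3*exp(-2*y)*sin(3*y)/4 - exp(-2*y)*cos(3*y)/2 − (9/4)·I.
Solving for I: (1 + 9/4)·I equals the remaining terms, so I = (4/13)·(3*exp(-2*y)*sin(3*y)/4 - exp(-2*y)*cos(3*y)/2).

3*exp(-2*y)*sin(3*y)/13 - 2*exp(-2*y)*cos(3*y)/13 + C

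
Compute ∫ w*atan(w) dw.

w**2*atan(w)/2 - w/2 + atan(w)/2 + C

Use integration by parts with u = arctan(w), dv = w dw.
Then du = 1/(w**2 + 1) dw.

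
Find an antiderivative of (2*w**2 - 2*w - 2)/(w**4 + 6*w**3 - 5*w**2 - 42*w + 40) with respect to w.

Factor the denominator: (w - 2)*(w - 1)*(w + 4)*(w + 5).
Partial-fraction decomposition: -29/(21*(w + 5)) + 19/(15*(w + 4)) + 1/(15*(w - 1)) + 1/(21*(w - 2)).
Integrate each term: A/(w−a) contributes A·log|w−a|.

log(w - 2)/21 + log(w - 1)/15 + 19*log(w + 4)/15 - 29*log(w + 5)/21 + C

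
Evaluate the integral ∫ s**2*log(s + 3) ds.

s**3*log(s + 3)/3 - s**3/9 + s**2/2 - 3*s + 9*log(s + 3) + C

Use integration by parts with u = log(s + 3), dv = s**2 ds.
Then du = 1/(s + 3) ds and v = s**3/3.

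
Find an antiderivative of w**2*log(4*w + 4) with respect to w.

Use integration by parts with u = log(4*w + 4), dv = w**2 dw.
Then du = 4/(4*w + 4) dw and v = w**3/3.

w**3*log(4*w + 4)/3 - w**3/9 + w**2/6 - w/3 + log(w + 1)/3 + C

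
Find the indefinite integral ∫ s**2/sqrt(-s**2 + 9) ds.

-s*sqrt(-s**2 + 9)/2 + 9*asin(s/3)/2 + C

Substitute s = 3·sin(θ), so ds = 3·cos(θ) dθ and the radical becomes sqrt(-s**2 + 9) = 3·cos(θ) by the Pythagorean identity.
Integrate the resulting trig expression in θ, then back-substitute θ = asin(s/3), sin(θ) = s/3, cos(θ) = sqrt(-s**2 + 9)/3 (absorbing any constant into C).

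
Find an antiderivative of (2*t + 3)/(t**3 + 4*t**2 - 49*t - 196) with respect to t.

17*log(t - 7)/154 + 5*log(t + 4)/33 - 11*log(t + 7)/42 + C

Factor the denominator: (t - 7)*(t + 4)*(t + 7).
Partial-fraction decomposition: -11/(42*(t + 7)) + 5/(33*(t + 4)) + 17/(154*(t - 7)).
Integrate each term: A/(t−a) contributes A·log|t−a|.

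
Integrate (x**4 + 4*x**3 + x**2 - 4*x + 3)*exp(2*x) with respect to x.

(x**4 + 2*x**3 - 2*x**2 - 2*x + 4)*exp(2*x)/2 + C

Use integration by parts with u = x**4 + 4*x**3 + x**2 - 4*x + 3, dv = exp(2*x) dx, so v = exp(2*x)/2.
Apply parts 4 times (tabular method): alternate signs, differentiate u down to 0, integrate dv up.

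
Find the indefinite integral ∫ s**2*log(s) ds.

Use integration by parts with u = log(s), dv = s**2 ds.
Then du = 1/s ds and v = s**3/3.

s**3*log(s)/3 - s**3/9 + C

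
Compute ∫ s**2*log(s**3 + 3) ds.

Let u = s**3 + 3, so du = (3*s**2) ds.
The integral becomes (1/3)·∫ log(u) du; integrate by parts with u′=log(u), dv′=du.

s**3*log(s**3 + 3)/3 - s**3/3 + log(s**3 + 3) + C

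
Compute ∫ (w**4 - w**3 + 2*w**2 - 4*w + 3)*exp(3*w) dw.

(27*w**4 - 63*w**3 + 117*w**2 - 186*w + 143)*exp(3*w)/81 + C

Use integration by parts with u = w**4 - w**3 + 2*w**2 - 4*w + 3, dv = exp(3*w) dw, so v = exp(3*w)/3.
Apply parts 4 times (tabular method): alternate signs, differentiate u down to 0, integrate dv up.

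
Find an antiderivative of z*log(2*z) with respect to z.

z**2*(log(z) + log(2))/2 - z**2/4 + C

Use integration by parts with u = log(2*z), dv = z dz.
Then du = 1/z dz and v = z**2/2.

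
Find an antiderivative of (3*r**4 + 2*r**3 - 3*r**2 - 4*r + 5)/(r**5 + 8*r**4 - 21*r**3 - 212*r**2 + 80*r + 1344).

837*log(r - 4)/704 - 263*log(r - 3)/490 - 116279*log(r + 4)/28224 + 6403*log(r + 7)/990 - 613/(168*r + 672) + C

Factor the denominator: (r - 4)*(r - 3)*(r + 4)**2*(r + 7).
Partial-fraction decomposition: 6403/(990*(r + 7)) - 116279/(28224*(r + 4)) + 613/(168*(r + 4)**2) - 263/(490*(r - 3)) + 837/(704*(r - 4)).
Integrate each term; A/(r−a) gives A·log|r−a|; A/(r−a)² gives −A/(r−a).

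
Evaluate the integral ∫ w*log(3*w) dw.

Use integration by parts with u = log(3*w), dv = w dw.
Then du = 1/w dw and v = w**2/2.

w**2*(log(w) + log(3))/2 - w**2/4 + C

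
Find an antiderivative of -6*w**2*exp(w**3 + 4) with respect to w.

Let u = w**3 + 4, so du = (3*w**2) dw.
Rewriting, the integral becomes -2·∫ e^u du = -2·e^u.
Substituting back, u = w**3 + 4.

-2*exp(w**3 + 4) + C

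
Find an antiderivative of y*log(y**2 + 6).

y**2*log(y**2 + 6)/2 - y**2/2 + 3*log(y**2 + 6) + C

Let u = y**2 + 6, so du = (2*y) dy.
The integral becomes (1/2)·∫ log(u) du; integrate by parts with u′=log(u), dv′=du.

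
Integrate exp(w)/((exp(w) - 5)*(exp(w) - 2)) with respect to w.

Let u = e^w, du = e^w dw.
The integral becomes ∫ du/((u-2)(u-5)); decompose into partial fractions.

log(exp(w) - 5)/3 - log(exp(w) - 2)/3 + C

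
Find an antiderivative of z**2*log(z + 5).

z**3*log(z + 5)/3 - z**3/9 + 5*z**2/6 - 25*z/3 + 125*log(z + 5)/3 + C

Use integration by parts with u = log(z + 5), dv = z**2 dz.
Then du = 1/(z + 5) dz and v = z**3/3.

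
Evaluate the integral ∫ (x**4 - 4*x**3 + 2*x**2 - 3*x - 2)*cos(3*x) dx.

Use integration by parts with u = x**4 - 4*x**3 + 2*x**2 - 3*x - 2, dv = cos(3*x) dx, so v = sin(3*x)/3.
Apply parts 4 times (tabular method): alternate signs, differentiate u down to 0, integrate dv up.

x**4*sin(3*x)/3 - 4*x**3*sin(3*x)/3 + 4*x**3*cos(3*x)/9 + 2*x**2*sin(3*x)/9 - 4*x**2*cos(3*x)/3 - x*sin(3*x)/9 + 4*x*cos(3*x)/27 - 58*sin(3*x)/81 - cos(3*x)/27 + C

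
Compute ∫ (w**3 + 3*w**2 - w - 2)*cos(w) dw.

Use integration by parts with u = w**3 + 3*w**2 - w - 2, dv = cos(w) dw, so v = sin(w).
Apply parts 3 times (tabular method): alternate signs, differentiate u down to 0, integrate dv up.

w**3*sin(w) + 3*w**2*sin(w) + 3*w**2*cos(w) - 7*w*sin(w) + 6*w*cos(w) - 8*sin(w) - 7*cos(w) + C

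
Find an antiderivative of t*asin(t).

t**2*asin(t)/2 + t*sqrt(-t**2 + 1)/4 - asin(t)/4 + C

Use integration by parts with u = arcsin(t), dv = t dt.
Then du = 1/sqrt(-t**2 + 1) dt.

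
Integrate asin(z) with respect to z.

Use integration by parts with u = arcsin(z), dv = dz.
Then du = 1/sqrt(-z**2 + 1) dz.

z*asin(z) + sqrt(-z**2 + 1) + C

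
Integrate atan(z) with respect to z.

Use integration by parts with u = arctan(z), dv = dz.
Then du = 1/(z**2 + 1) dz.

z*atan(z) - log(z**2 + 1)/2 + C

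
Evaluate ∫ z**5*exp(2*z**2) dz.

(2*z**4 - 2*z**2 + 1)*exp(2*z**2)/8 + C

Let u = z², du = 2z dz; rewrite as (1/2)∫ u^2·exp(2u) du.
Now integrate by parts 2 times.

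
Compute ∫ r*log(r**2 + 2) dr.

Let u = r**2 + 2, so du = (2*r) dr.
The integral becomes (1/2)·∫ log(u) du; integrate by parts with u′=log(u), dv′=du.

r**2*log(r**2 + 2)/2 - r**2/2 + log(r**2 + 2) + C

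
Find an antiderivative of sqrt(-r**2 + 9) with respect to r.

r*sqrt(-r**2 + 9)/2 + 9*asin(r/3)/2 + C

Substitute r = 3·sin(θ), so dr = 3·cos(θ) dθ and the radical becomes sqrt(-r**2 + 9) = 3·cos(θ) by the Pythagorean identity.
Integrate the resulting trig expression in θ, then back-substitute θ = asin(r/3), sin(θ) = r/3, cos(θ) = sqrt(-r**2 + 9)/3 (absorbing any constant into C).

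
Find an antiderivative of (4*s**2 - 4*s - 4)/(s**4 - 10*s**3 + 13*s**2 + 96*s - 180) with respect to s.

29*log(s - 6)/9 - 19*log(s - 5)/6 + log(s - 2)/15 - 11*log(s + 3)/90 + C

Factor the denominator: (s - 6)*(s - 5)*(s - 2)*(s + 3).
Partial-fraction decomposition: -11/(90*(s + 3)) + 1/(15*(s - 2)) - 19/(6*(s - 5)) + 29/(9*(s - 6)).
Integrate each term: A/(s−a) contributes A·log|s−a|.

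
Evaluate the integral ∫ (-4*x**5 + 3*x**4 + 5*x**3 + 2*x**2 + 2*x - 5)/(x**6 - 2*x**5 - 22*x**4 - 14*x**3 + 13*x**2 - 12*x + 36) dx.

Factor the denominator: (x - 6)*(x - 1)*(x + 2)*(x + 3)*(x**2 + 1).
Partial-fraction decomposition: -(46*x + 17)/(370*(x**2 + 1)) - 1087/(360*(x + 3)) + 9/(8*(x + 2)) - 1/(40*(x - 1)) - 26057/(13320*(x - 6)).
Integrate each term; A/(x−a) gives A·log|x−a|; the (Bx+D)/(x²+p²) term gives a log and an atan.

-26057*log(x - 6)/13320 - log(x - 1)/40 + 9*log(x + 2)/8 - 1087*log(x + 3)/360 - 23*log(x**2 + 1)/370 - 17*atan(x)/370 + C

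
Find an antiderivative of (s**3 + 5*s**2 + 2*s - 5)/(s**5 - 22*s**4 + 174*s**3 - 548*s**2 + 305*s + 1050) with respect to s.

597*log(s - 7)/32 - 403*log(s - 6)/7 + 467*log(s - 5)/12 - log(s + 1)/672 - 85/(4*s - 20) + C

Factor the denominator: (s - 7)*(s - 6)*(s - 5)**2*(s + 1).
Partial-fraction decomposition: -1/(672*(s + 1)) + 467/(12*(s - 5)) + 85/(4*(s - 5)**2) - 403/(7*(s - 6)) + 597/(32*(s - 7)).
Integrate each term; A/(s−a) gives A·log|s−a|; A/(s−a)² gives −A/(s−a).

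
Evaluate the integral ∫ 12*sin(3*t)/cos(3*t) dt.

-4*log(cos(3*t)) + C

Let u = cos(3*t), so du = (-3*sin(3*t)) dt.
Rewriting, the integral becomes -4·∫ 1/u du = -4·log(u).
Substituting back, u = cos(3*t).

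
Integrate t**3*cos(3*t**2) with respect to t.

t**2*sin(3*t**2)/6 + cos(3*t**2)/18 + C

Let u = t², du = 2t dt; rewrite as (1/2)∫ u^1·cos(3u) du.
Now integrate by parts 1 time.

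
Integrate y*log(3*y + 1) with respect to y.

y**2*log(3*y + 1)/2 - y**2/4 + y/6 - log(3*y + 1)/18 + C

Use integration by parts with u = log(3*y + 1), dv = y dy.
Then du = 3/(3*y + 1) dy and v = y**2/2.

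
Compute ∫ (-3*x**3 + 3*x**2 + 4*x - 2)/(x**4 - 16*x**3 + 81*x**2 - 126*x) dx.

Factor the denominator: x*(x - 7)*(x - 6)*(x - 3).
Partial-fraction decomposition: -11/(9*(x - 3)) + 259/(9*(x - 6)) - 214/(7*(x - 7)) + 1/(63*x).
Integrate each term: A/(x−a) contributes A·log|x−a|.

log(x)/63 - 214*log(x - 7)/7 + 259*log(x - 6)/9 - 11*log(x - 3)/9 + C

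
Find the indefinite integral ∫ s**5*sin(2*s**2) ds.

-s**4*cos(2*s**2)/4 + s**2*sin(2*s**2)/4 + cos(2*s**2)/8 + C

Let u = s², du = 2s ds; rewrite as (1/2)∫ u^2·sin(2u) du.
Now integrate by parts 2 times.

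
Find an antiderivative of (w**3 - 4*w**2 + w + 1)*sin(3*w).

-w**3*cos(3*w)/3 + w**2*sin(3*w)/3 + 4*w**2*cos(3*w)/3 - 8*w*sin(3*w)/9 - w*cos(3*w)/9 + sin(3*w)/27 - 17*cos(3*w)/27 + C

Use integration by parts with u = w**3 - 4*w**2 + w + 1, dv = sin(3*w) dw, so v = -cos(3*w)/3.
Apply parts 3 times (tabular method): alternate signs, differentiate u down to 0, integrate dv up.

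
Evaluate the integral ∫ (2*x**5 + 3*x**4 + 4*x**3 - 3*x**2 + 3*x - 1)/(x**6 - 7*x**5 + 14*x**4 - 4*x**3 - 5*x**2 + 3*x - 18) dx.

-2863*log(x - 3)/400 + 137*log(x - 2)/15 + 5*log(x + 1)/48 - log(x**2 + 1)/25 - 7*atan(x)/50 - 409/(20*x - 60) + C

Factor the denominator: (x - 3)**2*(x - 2)*(x + 1)*(x**2 + 1).
Partial-fraction decomposition: -(4*x + 7)/(50*(x**2 + 1)) + 5/(48*(x + 1)) + 137/(15*(x - 2)) - 2863/(400*(x - 3)) + 409/(20*(x - 3)**2).
Integrate each term; A/(x−a) gives A·log|x−a|; the (Bx+D)/(x²+p²) term gives a log and an atan.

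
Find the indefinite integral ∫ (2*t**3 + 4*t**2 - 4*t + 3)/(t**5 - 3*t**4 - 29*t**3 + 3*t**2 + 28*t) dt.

3*log(t)/28 + 857*log(t - 7)/3696 - log(t - 1)/12 - 3*log(t + 1)/16 - 3*log(t + 4)/44 + C

Factor the denominator: t*(t - 7)*(t - 1)*(t + 1)*(t + 4).
Partial-fraction decomposition: -3/(44*(t + 4)) - 3/(16*(t + 1)) - 1/(12*(t - 1)) + 857/(3696*(t - 7)) + 3/(28*t).
Integrate each term: A/(t−a) contributes A·log|t−a|.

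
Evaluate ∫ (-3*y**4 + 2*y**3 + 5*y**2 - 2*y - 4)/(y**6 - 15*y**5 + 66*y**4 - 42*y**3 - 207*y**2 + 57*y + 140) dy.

Factor the denominator: (y - 7)*(y - 5)*(y - 4)*(y - 1)*(y + 1)**2.
Partial-fraction decomposition: 241/(28800*(y + 1)) - 1/(240*(y + 1)**2) + 1/(144*(y - 1)) - 572/(225*(y - 4)) + 757/(144*(y - 5)) - 3145/(1152*(y - 7)).
Integrate each term; A/(y−a) gives A·log|y−a|; A/(y−a)² gives −A/(y−a).

-3145*log(y - 7)/1152 + 757*log(y - 5)/144 - 572*log(y - 4)/225 + log(y - 1)/144 + 241*log(y + 1)/28800 + 1/(240*y + 240) + C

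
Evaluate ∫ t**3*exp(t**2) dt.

Let u = t², du = 2t dt; rewrite as (1/2)∫ u^1·exp(1u) du.
Now integrate by parts 1 time.

(t**2 - 1)*exp(t**2)/2 + C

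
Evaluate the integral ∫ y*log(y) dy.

Use integration by parts with u = log(y), dv = y dy.
Then du = 1/y dy and v = y**2/2.

y**2*log(y)/2 - y**2/4 + C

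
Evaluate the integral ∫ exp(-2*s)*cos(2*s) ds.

Let I denote the integral. Integrate by parts with u = cos(2*s), dv = exp(-2*s) ds, so v = -exp(-2*s)/2: I = -exp(-2*s)*cos(2*s)/2 − ∫ exp(-2*s)*sin(2*s) ds.
Apply parts again with u = sin(2*s), dv = exp(-2*s) ds: ∫ exp(-2*s)*sin(2*s) ds = -exp(-2*s)*sin(2*s)/2 + I. Substituting back brings back I: I = exp(-2*s)*sin(2*s)/2 - exp(-2*s)*cos(2*s)/2 − I.
Solving for I: (1 + 1)·I equals the remaining terms, so I = (1/2)·(exp(-2*s)*sin(2*s)/2 - exp(-2*s)*cos(2*s)/2).

exp(-2*s)*sin(2*s)/4 - exp(-2*s)*cos(2*s)/4 + C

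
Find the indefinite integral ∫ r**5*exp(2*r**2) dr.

Let u = r², du = 2r dr; rewrite as (1/2)∫ u^2·exp(2u) du.
Now integrate by parts 2 times.

(2*r**4 - 2*r**2 + 1)*exp(2*r**2)/8 + C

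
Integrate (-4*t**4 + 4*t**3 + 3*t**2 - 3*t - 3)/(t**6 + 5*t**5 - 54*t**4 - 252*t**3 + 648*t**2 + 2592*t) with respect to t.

Factor the denominator: t*(t - 6)*(t - 4)*(t + 3)*(t + 6)**2.
Partial-fraction decomposition: -799/(8640*(t + 6)) - 395/(144*(t + 6)**2) + 19/(81*(t + 3)) + 21/(160*(t - 4)) - 1411/(5184*(t - 6)) - 1/(864*t).
Integrate each term; A/(t−a) gives A·log|t−a|; A/(t−a)² gives −A/(t−a).

-log(t)/864 - 1411*log(t - 6)/5184 + 21*log(t - 4)/160 + 19*log(t + 3)/81 - 799*log(t + 6)/8640 + 395/(144*t + 864) + C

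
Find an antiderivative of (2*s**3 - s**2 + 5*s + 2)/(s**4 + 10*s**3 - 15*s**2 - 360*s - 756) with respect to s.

107*log(s - 6)/351 + 19*log(s + 3)/27 - 124*log(s + 6)/9 + 192*log(s + 7)/13 + C

Factor the denominator: (s - 6)*(s + 3)*(s + 6)*(s + 7).
Partial-fraction decomposition: 192/(13*(s + 7)) - 124/(9*(s + 6)) + 19/(27*(s + 3)) + 107/(351*(s - 6)).
Integrate each term: A/(s−a) contributes A·log|s−a|.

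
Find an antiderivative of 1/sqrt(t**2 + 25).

log(t + sqrt(t**2 + 25)) + C

Substitute t = 5·tan(θ), so dt = 5·sec(θ)^2 dθ and the radical becomes sqrt(t**2 + 25) = 5·sec(θ) by the Pythagorean identity.
Integrate the resulting trig expression in θ, then back-substitute tan(θ) = t/5, sec(θ) = sqrt(t**2 + 25)/5 (absorbing any constant into C).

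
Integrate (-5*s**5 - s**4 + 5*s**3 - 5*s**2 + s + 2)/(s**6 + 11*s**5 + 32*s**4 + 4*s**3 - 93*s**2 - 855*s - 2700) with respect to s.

Factor the denominator: (s - 3)*(s + 4)*(s + 5)**2*(s**2 + 9).
Partial-fraction decomposition: (92339*s + 399219)/(260100*(s**2 + 9)) + 750607/(36992*(s + 5)) + 14247/(272*(s + 5)**2) - 4462/(175*(s + 4)) - 1201/(8064*(s - 3)).
Integrate each term; A/(s−a) gives A·log|s−a|; the (Bs+D)/(s²+p²) term gives a log and an atan.

-1201*log(s - 3)/8064 - 4462*log(s + 4)/175 + 750607*log(s + 5)/36992 + 92339*log(s**2 + 9)/520200 + 133073*atan(s/3)/260100 - 14247/(272*s + 1360) + C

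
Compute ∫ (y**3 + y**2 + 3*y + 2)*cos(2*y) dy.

y**3*sin(2*y)/2 + y**2*sin(2*y)/2 + 3*y**2*cos(2*y)/4 + 3*y*sin(2*y)/4 + y*cos(2*y)/2 + 3*sin(2*y)/4 + 3*cos(2*y)/8 + C

Use integration by parts with u = y**3 + y**2 + 3*y + 2, dv = cos(2*y) dy, so v = sin(2*y)/2.
Apply parts 3 times (tabular method): alternate signs, differentiate u down to 0, integrate dv up.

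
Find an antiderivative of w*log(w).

Use integration by parts with u = log(w), dv = w dw.
Then du = 1/w dw and v = w**2/2.

w**2*log(w)/2 - w**2/4 + C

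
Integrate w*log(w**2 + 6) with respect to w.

Let u = w**2 + 6, so du = (2*w) dw.
The integral becomes (1/2)·∫ log(u) du; integrate by parts with u′=log(u), dv′=du.

w**2*log(w**2 + 6)/2 - w**2/2 + 3*log(w**2 + 6) + C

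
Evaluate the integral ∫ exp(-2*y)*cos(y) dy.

exp(-2*y)*sin(y)/5 - 2*exp(-2*y)*cos(y)/5 + C

Let I denote the integral. Integrate by parts with u = cos(y), dv = exp(-2*y) dy, so v = -exp(-2*y)/2: I = -exp(-2*y)*cos(y)/2 − (1/2)·∫ exp(-2*y)*sin(y) dy.
Apply parts again with u = sin(y), dv = exp(-2*y) dy: ∫ exp(-2*y)*sin(y) dy = -exp(-2*y)*sin(y)/2 + (1/2)·I. Substituting back brings back I: I = exp(-2*y)*sin(y)/4 - exp(-2*y)*cos(y)/2 − (1/4)·I.
Solving for I: (1 + 1/4)·I equals the remaining terms, so I = (4/5)·(exp(-2*y)*sin(y)/4 - exp(-2*y)*cos(y)/2).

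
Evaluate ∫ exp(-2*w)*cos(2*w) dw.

Let I denote the integral. Integrate by parts with u = cos(2*w), dv = exp(-2*w) dw, so v = -exp(-2*w)/2: I = -exp(-2*w)*cos(2*w)/2 − ∫ exp(-2*w)*sin(2*w) dw.
Apply parts again with u = sin(2*w), dv = exp(-2*w) dw: ∫ exp(-2*w)*sin(2*w) dw = -exp(-2*w)*sin(2*w)/2 + I. Substituting back brings back I: I = exp(-2*w)*sin(2*w)/2 - exp(-2*w)*cos(2*w)/2 − I.
Solving for I: (1 + 1)·I equals the remaining terms, so I = (1/2)·(exp(-2*w)*sin(2*w)/2 - exp(-2*w)*cos(2*w)/2).

exp(-2*w)*sin(2*w)/4 - exp(-2*w)*cos(2*w)/4 + C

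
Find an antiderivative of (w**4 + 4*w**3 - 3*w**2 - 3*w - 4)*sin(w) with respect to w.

Use integration by parts with u = w**4 + 4*w**3 - 3*w**2 - 3*w - 4, dv = sin(w) dw, so v = -cos(w).
Apply parts 4 times (tabular method): alternate signs, differentiate u down to 0, integrate dv up.

-w**4*cos(w) + 4*w**3*sin(w) - 4*w**3*cos(w) + 12*w**2*sin(w) + 15*w**2*cos(w) - 30*w*sin(w) + 27*w*cos(w) - 27*sin(w) - 26*cos(w) + C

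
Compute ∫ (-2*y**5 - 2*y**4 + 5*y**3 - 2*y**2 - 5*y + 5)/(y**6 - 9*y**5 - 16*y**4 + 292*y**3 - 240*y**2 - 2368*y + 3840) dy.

Factor the denominator: (y - 6)*(y - 5)*(y - 4)*(y - 2)*(y + 4)**2.
Partial-fraction decomposition: -142697/(518400*(y + 4)) + 403/(1440*(y + 4)**2) + 23/(288*(y - 2)) - 2287/(256*(y - 4)) + 2315/(81*(y - 5)) - 17161/(800*(y - 6)).
Integrate each term; A/(y−a) gives A·log|y−a|; A/(y−a)² gives −A/(y−a).

-17161*log(y - 6)/800 + 2315*log(y - 5)/81 - 2287*log(y - 4)/256 + 23*log(y - 2)/288 - 142697*log(y + 4)/518400 - 403/(1440*y + 5760) + C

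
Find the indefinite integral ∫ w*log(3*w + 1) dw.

Use integration by parts with u = log(3*w + 1), dv = w dw.
Then du = 3/(3*w + 1) dw and v = w**2/2.

w**2*log(3*w + 1)/2 - w**2/4 + w/6 - log(3*w + 1)/18 + C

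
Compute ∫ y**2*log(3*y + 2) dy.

Use integration by parts with u = log(3*y + 2), dv = y**2 dy.
Then du = 3/(3*y + 2) dy and v = y**3/3.

y**3*log(3*y + 2)/3 - y**3/9 + y**2/9 - 4*y/27 + 8*log(3*y + 2)/81 + C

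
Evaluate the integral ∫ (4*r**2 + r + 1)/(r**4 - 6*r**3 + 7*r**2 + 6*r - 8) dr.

23*log(r - 4)/10 - 19*log(r - 2)/6 + log(r - 1) - 2*log(r + 1)/15 + C

Factor the denominator: (r - 4)*(r - 2)*(r - 1)*(r + 1).
Partial-fraction decomposition: -2/(15*(r + 1)) + 1/(r - 1) - 19/(6*(r - 2)) + 23/(10*(r - 4)).
Integrate each term: A/(r−a) contributes A·log|r−a|.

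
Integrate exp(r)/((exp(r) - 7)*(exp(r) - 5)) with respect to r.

Let u = e^r, du = e^r dr.
The integral becomes ∫ du/((u-5)(u-7)); decompose into partial fractions.

log(exp(r) - 7)/2 - log(exp(r) - 5)/2 + C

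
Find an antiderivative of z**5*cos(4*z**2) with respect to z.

z**4*sin(4*z**2)/8 + z**2*cos(4*z**2)/16 - sin(4*z**2)/64 + C

Let u = z², du = 2z dz; rewrite as (1/2)∫ u^2·cos(4u) du.
Now integrate by parts 2 times.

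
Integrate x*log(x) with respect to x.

Use integration by parts with u = log(x), dv = x dx.
Then du = 1/x dx and v = x**2/2.

x**2*log(x)/2 - x**2/4 + C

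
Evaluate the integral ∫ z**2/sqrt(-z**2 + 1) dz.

-z*sqrt(-z**2 + 1)/2 + asin(z)/2 + C

Substitute z = sin(θ), so dz = cos(θ) dθ and the radical becomes sqrt(-z**2 + 1) = cos(θ) by the Pythagorean identity.
Integrate the resulting trig expression in θ, then back-substitute θ = asin(z), sin(θ) = z, cos(θ) = sqrt(-z**2 + 1) (absorbing any constant into C).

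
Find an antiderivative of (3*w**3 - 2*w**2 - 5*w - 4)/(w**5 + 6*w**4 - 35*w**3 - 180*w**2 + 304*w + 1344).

Factor the denominator: (w - 4)**2*(w + 3)*(w + 4)*(w + 7).
Partial-fraction decomposition: -274/(363*(w + 7)) + 13/(12*(w + 4)) - 22/(49*(w + 3)) + 2857/(23716*(w - 4)) + 17/(77*(w - 4)**2).
Integrate each term; A/(w−a) gives A·log|w−a|; A/(w−a)² gives −A/(w−a).

2857*log(w - 4)/23716 - 22*log(w + 3)/49 + 13*log(w + 4)/12 - 274*log(w + 7)/363 - 17/(77*w - 308) + C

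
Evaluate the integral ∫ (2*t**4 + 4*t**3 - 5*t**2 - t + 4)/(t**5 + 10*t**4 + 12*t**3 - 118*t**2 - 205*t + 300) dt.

113*log(t - 3)/448 - log(t - 1)/90 + 184*log(t + 4)/35 - 2015*log(t + 5)/576 + 317/(24*t + 120) + C

Factor the denominator: (t - 3)*(t - 1)*(t + 4)*(t + 5)**2.
Partial-fraction decomposition: -2015/(576*(t + 5)) - 317/(24*(t + 5)**2) + 184/(35*(t + 4)) - 1/(90*(t - 1)) + 113/(448*(t - 3)).
Integrate each term; A/(t−a) gives A·log|t−a|; A/(t−a)² gives −A/(t−a).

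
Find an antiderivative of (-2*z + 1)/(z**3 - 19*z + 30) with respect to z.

Factor the denominator: (z - 3)*(z - 2)*(z + 5).
Partial-fraction decomposition: 11/(56*(z + 5)) + 3/(7*(z - 2)) - 5/(8*(z - 3)).
Integrate each term: A/(z−a) contributes A·log|z−a|.

-5*log(z - 3)/8 + 3*log(z - 2)/7 + 11*log(z + 5)/56 + C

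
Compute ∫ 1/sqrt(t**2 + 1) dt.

Substitute t = tan(θ), so dt = sec(θ)^2 dθ and the radical becomes sqrt(t**2 + 1) = sec(θ) by the Pythagorean identity.
Integrate the resulting trig expression in θ, then back-substitute tan(θ) = t, sec(θ) = sqrt(t**2 + 1) (absorbing any constant into C).

log(t + sqrt(t**2 + 1)) + C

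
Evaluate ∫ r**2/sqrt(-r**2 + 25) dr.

-r*sqrt(-r**2 + 25)/2 + 25*asin(r/5)/2 + C

Substitute r = 5·sin(θ), so dr = 5·cos(θ) dθ and the radical becomes sqrt(-r**2 + 25) = 5·cos(θ) by the Pythagorean identity.
Integrate the resulting trig expression in θ, then back-substitute θ = asin(r/5), sin(θ) = r/5, cos(θ) = sqrt(-r**2 + 25)/5 (absorbing any constant into C).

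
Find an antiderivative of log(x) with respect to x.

Use integration by parts with u = log(x), dv = dx.
Then du = 1/x dx and v = x.

x*log(x) - x + C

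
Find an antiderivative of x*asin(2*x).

Use integration by parts with u = arcsin(2*x), dv = x dx.
Then du = 2/sqrt(-4*x**2 + 1) dx.

x**2*asin(2*x)/2 + x*sqrt(-4*x**2 + 1)/8 - asin(2*x)/16 + C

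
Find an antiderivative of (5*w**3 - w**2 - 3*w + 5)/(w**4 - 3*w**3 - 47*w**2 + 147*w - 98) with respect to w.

55*log(w - 7)/14 - 7*log(w - 2)/9 + log(w - 1)/8 + 869*log(w + 7)/504 + C

Factor the denominator: (w - 7)*(w - 2)*(w - 1)*(w + 7).
Partial-fraction decomposition: 869/(504*(w + 7)) + 1/(8*(w - 1)) - 7/(9*(w - 2)) + 55/(14*(w - 7)).
Integrate each term: A/(w−a) contributes A·log|w−a|.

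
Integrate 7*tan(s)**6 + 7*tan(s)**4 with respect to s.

Let u = tan(s), so du = (tan(s)**2 + 1) ds.
Rewriting, the integral becomes 7·∫ u^4 du = 7·u^5/5.
Substituting back, u = tan(s).

7*tan(s)**5/5 + C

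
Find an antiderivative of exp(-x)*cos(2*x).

2*exp(-x)*sin(2*x)/5 - exp(-x)*cos(2*x)/5 + C

Let I denote the integral. Integrate by parts with u = cos(2*x), dv = exp(-x) dx, so v = -exp(-x): I = -exp(-x)*cos(2*x) − 2·∫ exp(-x)*sin(2*x) dx.
Apply parts again with u = sin(2*x), dv = exp(-x) dx: ∫ exp(-x)*sin(2*x) dx = -exp(-x)*sin(2*x) + 2·I. Substituting back brings back I: I = 2*exp(-x)*sin(2*x) - exp(-x)*cos(2*x) − 4·I.
Solving for I: (1 + 4)·I equals the remaining terms, so I = (1/5)·(2*exp(-x)*sin(2*x) - exp(-x)*cos(2*x)).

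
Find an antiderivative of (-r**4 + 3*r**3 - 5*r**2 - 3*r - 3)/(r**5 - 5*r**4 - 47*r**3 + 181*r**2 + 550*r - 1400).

-547*log(r - 7)/440 + 131*log(r - 5)/180 - log(r - 2)/30 + 173*log(r + 4)/198 - 53*log(r + 5)/40 + C

Factor the denominator: (r - 7)*(r - 5)*(r - 2)*(r + 4)*(r + 5).
Partial-fraction decomposition: -53/(40*(r + 5)) + 173/(198*(r + 4)) - 1/(30*(r - 2)) + 131/(180*(r - 5)) - 547/(440*(r - 7)).
Integrate each term: A/(r−a) contributes A·log|r−a|.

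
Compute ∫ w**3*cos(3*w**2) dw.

w**2*sin(3*w**2)/6 + cos(3*w**2)/18 + C

Let u = w², du = 2w dw; rewrite as (1/2)∫ u^1·cos(3u) du.
Now integrate by parts 1 time.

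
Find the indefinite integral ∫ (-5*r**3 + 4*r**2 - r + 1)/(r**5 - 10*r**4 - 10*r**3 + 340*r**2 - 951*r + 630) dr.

Factor the denominator: (r - 7)*(r - 5)*(r - 3)*(r - 1)*(r + 6).
Partial-fraction decomposition: 1231/(9009*(r + 6)) + 1/(336*(r - 1)) - 101/(144*(r - 3)) + 529/(176*(r - 5)) - 1525/(624*(r - 7)).
Integrate each term: A/(r−a) contributes A·log|r−a|.

-1525*log(r - 7)/624 + 529*log(r - 5)/176 - 101*log(r - 3)/144 + log(r - 1)/336 + 1231*log(r + 6)/9009 + C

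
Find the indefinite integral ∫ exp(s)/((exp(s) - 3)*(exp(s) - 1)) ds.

Let u = e^s, du = e^s ds.
The integral becomes ∫ du/((u-3)(u-1)); decompose into partial fractions.

log(exp(s) - 3)/2 - log(exp(s) - 1)/2 + C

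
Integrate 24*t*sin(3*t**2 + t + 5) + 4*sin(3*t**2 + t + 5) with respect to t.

Let u = 3*t**2 + t + 5, so du = (6*t + 1) dt.
Rewriting, the integral becomes 4·∫ sin(u) du = 4·-cos(u).
Substituting back, u = 3*t**2 + t + 5.

-4*cos(3*t**2 + t + 5) + C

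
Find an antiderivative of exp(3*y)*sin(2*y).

3*exp(3*y)*sin(2*y)/13 - 2*exp(3*y)*cos(2*y)/13 + C

Let I denote the integral. Integrate by parts with u = sin(2*y), dv = exp(3*y) dy, so v = exp(3*y)/3: I = exp(3*y)*sin(2*y)/3 − (2/3)·∫ exp(3*y)*cos(2*y) dy.
Apply parts again with u = cos(2*y), dv = exp(3*y) dy: ∫ exp(3*y)*cos(2*y) dy = exp(3*y)*cos(2*y)/3 + (2/3)·I. Substituting back brings back I: I = exp(3*y)*sin(2*y)/3 - 2*exp(3*y)*cos(2*y)/9 − (4/9)·I.
Solving for I: (1 + 4/9)·I equals the remaining terms, so I = (9/13)·(exp(3*y)*sin(2*y)/3 - 2*exp(3*y)*cos(2*y)/9).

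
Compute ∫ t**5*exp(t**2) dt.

Let u = t², du = 2t dt; rewrite as (1/2)∫ u^2·exp(1u) du.
Now integrate by parts 2 times.

(t**4 - 2*t**2 + 2)*exp(t**2)/2 + C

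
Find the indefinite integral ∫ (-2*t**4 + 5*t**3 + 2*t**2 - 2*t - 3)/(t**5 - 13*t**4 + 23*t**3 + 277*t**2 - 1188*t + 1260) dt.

Factor the denominator: (t - 7)*(t - 6)*(t - 3)*(t - 2)*(t + 5).
Partial-fraction decomposition: -303/(1232*(t + 5)) - 9/(140*(t - 2)) - 3/(16*(t - 3)) + 485/(44*(t - 6)) - 501/(40*(t - 7)).
Integrate each term: A/(t−a) contributes A·log|t−a|.

-501*log(t - 7)/40 + 485*log(t - 6)/44 - 3*log(t - 3)/16 - 9*log(t - 2)/140 - 303*log(t + 5)/1232 + C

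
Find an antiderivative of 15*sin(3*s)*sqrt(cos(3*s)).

Let u = cos(3*s), so du = (-3*sin(3*s)) ds.
Rewriting, the integral becomes -5·∫ √u du = -5·(2/3)u^(3/2).
Substituting back, u = cos(3*s).

-10*cos(3*s)**(3/2)/3 + C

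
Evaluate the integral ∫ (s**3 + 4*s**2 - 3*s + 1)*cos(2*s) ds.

Use integration by parts with u = s**3 + 4*s**2 - 3*s + 1, dv = cos(2*s) ds, so v = sin(2*s)/2.
Apply parts 3 times (tabular method): alternate signs, differentiate u down to 0, integrate dv up.

s**3*sin(2*s)/2 + 2*s**2*sin(2*s) + 3*s**2*cos(2*s)/4 - 9*s*sin(2*s)/4 + 2*s*cos(2*s) - sin(2*s)/2 - 9*cos(2*s)/8 + C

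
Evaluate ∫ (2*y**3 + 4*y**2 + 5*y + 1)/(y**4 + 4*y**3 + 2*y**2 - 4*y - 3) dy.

3*log(y - 1)/4 - 3*log(y + 1)/4 + 2*log(y + 3) - 1/(2*y + 2) + C

Factor the denominator: (y - 1)*(y + 1)**2*(y + 3).
Partial-fraction decomposition: 2/(y + 3) - 3/(4*(y + 1)) + 1/(2*(y + 1)**2) + 3/(4*(y - 1)).
Integrate each term; A/(y−a) gives A·log|y−a|; A/(y−a)² gives −A/(y−a).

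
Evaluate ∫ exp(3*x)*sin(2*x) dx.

Let I denote the integral. Integrate by parts with u = sin(2*x), dv = exp(3*x) dx, so v = exp(3*x)/3: I = exp(3*x)*sin(2*x)/3 − (2/3)·∫ exp(3*x)*cos(2*x) dx.
Apply parts again with u = cos(2*x), dv = exp(3*x) dx: ∫ exp(3*x)*cos(2*x) dx = exp(3*x)*cos(2*x)/3 + (2/3)·I. Substituting back brings back I: I = exp(3*x)*sin(2*x)/3 - 2*exp(3*x)*cos(2*x)/9 − (4/9)·I.
Solving for I: (1 + 4/9)·I equals the remaining terms, so I = (9/13)·(exp(3*x)*sin(2*x)/3 - 2*exp(3*x)*cos(2*x)/9).

3*exp(3*x)*sin(2*x)/13 - 2*exp(3*x)*cos(2*x)/13 + C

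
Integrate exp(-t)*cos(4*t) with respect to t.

4*exp(-t)*sin(4*t)/17 - exp(-t)*cos(4*t)/17 + C

Let I denote the integral. Integrate by parts with u = cos(4*t), dv = exp(-t) dt, so v = -exp(-t): I = -exp(-t)*cos(4*t) − 4·∫ exp(-t)*sin(4*t) dt.
Apply parts again with u = sin(4*t), dv = exp(-t) dt: ∫ exp(-t)*sin(4*t) dt = -exp(-t)*sin(4*t) + 4·I. Substituting back brings back I: I = 4*exp(-t)*sin(4*t) - exp(-t)*cos(4*t) − 16·I.
Solving for I: (1 + 16)·I equals the remaining terms, so I = (1/17)·(4*exp(-t)*sin(4*t) - exp(-t)*cos(4*t)).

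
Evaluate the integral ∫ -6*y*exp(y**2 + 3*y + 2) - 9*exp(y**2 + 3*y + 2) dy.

Let u = y**2 + 3*y + 2, so du = (2*y + 3) dy.
Rewriting, the integral becomes -3·∫ e^u du = -3·e^u.
Substituting back, u = y**2 + 3*y + 2.

-3*exp(y**2 + 3*y + 2) + C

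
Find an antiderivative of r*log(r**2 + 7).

r**2*log(r**2 + 7)/2 - r**2/2 + 7*log(r**2 + 7)/2 + C

Let u = r**2 + 7, so du = (2*r) dr.
The integral becomes (1/2)·∫ log(u) du; integrate by parts with u′=log(u), dv′=du.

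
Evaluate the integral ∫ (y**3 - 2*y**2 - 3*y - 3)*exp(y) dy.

(y**3 - 5*y**2 + 7*y - 10)*exp(y) + C

Use integration by parts with u = y**3 - 2*y**2 - 3*y - 3, dv = exp(y) dy, so v = exp(y).
Apply parts 3 times (tabular method): alternate signs, differentiate u down to 0, integrate dv up.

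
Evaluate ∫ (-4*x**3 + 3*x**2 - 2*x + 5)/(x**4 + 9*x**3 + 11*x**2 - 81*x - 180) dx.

-41*log(x - 3)/168 - 73*log(x + 3)/6 + 317*log(x + 4)/7 - 295*log(x + 5)/8 + C

Factor the denominator: (x - 3)*(x + 3)*(x + 4)*(x + 5).
Partial-fraction decomposition: -295/(8*(x + 5)) + 317/(7*(x + 4)) - 73/(6*(x + 3)) - 41/(168*(x - 3)).
Integrate each term: A/(x−a) contributes A·log|x−a|.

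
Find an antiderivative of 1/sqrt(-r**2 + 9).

asin(r/3) + C

Substitute r = 3·sin(θ), so dr = 3·cos(θ) dθ and the radical becomes sqrt(-r**2 + 9) = 3·cos(θ) by the Pythagorean identity.
Integrate the resulting trig expression in θ, then back-substitute θ = asin(r/3), sin(θ) = r/3, cos(θ) = sqrt(-r**2 + 9)/3 (absorbing any constant into C).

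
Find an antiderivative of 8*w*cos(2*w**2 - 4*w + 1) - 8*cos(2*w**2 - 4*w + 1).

Let u = 2*w**2 - 4*w + 1, so du = (4*w - 4) dw.
Rewriting, the integral becomes 2·∫ cos(u) du = 2·sin(u).
Substituting back, u = 2*w**2 - 4*w + 1.

2*sin(2*w**2 - 4*w + 1) + C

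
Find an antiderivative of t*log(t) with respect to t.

Use integration by parts with u = log(t), dv = t dt.
Then du = 1/t dt and v = t**2/2.

t**2*log(t)/2 - t**2/4 + C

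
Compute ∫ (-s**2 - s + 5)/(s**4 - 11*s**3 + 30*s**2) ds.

log(s)/36 - 37*log(s - 6)/36 + log(s - 5) - 1/(6*s) + C

Factor the denominator: s**2*(s - 6)*(s - 5).
Partial-fraction decomposition: 1/(s - 5) - 37/(36*(s - 6)) + 1/(36*s) + 1/(6*s**2).
Integrate each term; A/(s−a) gives A·log|s−a|; A/(s−a)² gives −A/(s−a).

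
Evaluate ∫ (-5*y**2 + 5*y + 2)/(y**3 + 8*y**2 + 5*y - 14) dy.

Factor the denominator: (y - 1)*(y + 2)*(y + 7).
Partial-fraction decomposition: -139/(20*(y + 7)) + 28/(15*(y + 2)) + 1/(12*(y - 1)).
Integrate each term: A/(y−a) contributes A·log|y−a|.

log(y - 1)/12 + 28*log(y + 2)/15 - 139*log(y + 7)/20 + C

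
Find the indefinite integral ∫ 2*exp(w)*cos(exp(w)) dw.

Let u = exp(w), so du = (exp(w)) dw.
Rewriting, the integral becomes 2·∫ cos(u) du = 2·sin(u).
Substituting back, u = exp(w).

2*sin(exp(w)) + C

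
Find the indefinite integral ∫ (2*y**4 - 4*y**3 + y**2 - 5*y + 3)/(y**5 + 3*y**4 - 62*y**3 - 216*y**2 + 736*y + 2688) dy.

Factor the denominator: (y - 7)*(y - 4)*(y + 4)**2*(y + 6).
Partial-fraction decomposition: 705/(104*(y + 6)) - 83271/(15488*(y + 4)) + 807/(176*(y + 4)**2) - 17/(128*(y - 4)) + 1149/(1573*(y - 7)).
Integrate each term; A/(y−a) gives A·log|y−a|; A/(y−a)² gives −A/(y−a).

1149*log(y - 7)/1573 - 17*log(y - 4)/128 - 83271*log(y + 4)/15488 + 705*log(y + 6)/104 - 807/(176*y + 704) + C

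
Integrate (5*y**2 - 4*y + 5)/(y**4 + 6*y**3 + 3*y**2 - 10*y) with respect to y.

Factor the denominator: y*(y - 1)*(y + 2)*(y + 5).
Partial-fraction decomposition: -5/(3*(y + 5)) + 11/(6*(y + 2)) + 1/(3*(y - 1)) - 1/(2*y).
Integrate each term: A/(y−a) contributes A·log|y−a|.

-log(y)/2 + log(y - 1)/3 + 11*log(y + 2)/6 - 5*log(y + 5)/3 + C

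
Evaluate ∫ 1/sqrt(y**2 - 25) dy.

log(y + sqrt(y**2 - 25)) + C

Substitute y = 5·sec(θ), so dy = 5·sec(θ)*tan(θ) dθ and the radical becomes sqrt(y**2 - 25) = 5·tan(θ) by the Pythagorean identity.
Integrate the resulting trig expression in θ, then back-substitute sec(θ) = y/5, tan(θ) = sqrt(y**2 - 25)/5 (absorbing any constant into C).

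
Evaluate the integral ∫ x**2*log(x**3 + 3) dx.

x**3*log(x**3 + 3)/3 - x**3/3 + log(x**3 + 3) + C

Let u = x**3 + 3, so du = (3*x**2) dx.
The integral becomes (1/3)·∫ log(u) du; integrate by parts with u′=log(u), dv′=du.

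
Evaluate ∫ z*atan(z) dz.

Use integration by parts with u = arctan(z), dv = z dz.
Then du = 1/(z**2 + 1) dz.

z**2*atan(z)/2 - z/2 + atan(z)/2 + C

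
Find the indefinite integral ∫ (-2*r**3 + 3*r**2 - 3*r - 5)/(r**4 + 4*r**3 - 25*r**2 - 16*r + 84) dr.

Factor the denominator: (r - 3)*(r - 2)*(r + 2)*(r + 7).
Partial-fraction decomposition: -283/(150*(r + 7)) + 29/(100*(r + 2)) + 5/(12*(r - 2)) - 41/(50*(r - 3)).
Integrate each term: A/(r−a) contributes A·log|r−a|.

-41*log(r - 3)/50 + 5*log(r - 2)/12 + 29*log(r + 2)/100 - 283*log(r + 7)/150 + C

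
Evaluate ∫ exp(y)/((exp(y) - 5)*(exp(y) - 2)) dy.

Let u = e^y, du = e^y dy.
The integral becomes ∫ du/((u-5)(u-2)); decompose into partial fractions.

log(exp(y) - 5)/3 - log(exp(y) - 2)/3 + C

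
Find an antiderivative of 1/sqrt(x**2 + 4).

Substitute x = 2·tan(θ), so dx = 2·sec(θ)^2 dθ and the radical becomes sqrt(x**2 + 4) = 2·sec(θ) by the Pythagorean identity.
Integrate the resulting trig expression in θ, then back-substitute tan(θ) = x/2, sec(θ) = sqrt(x**2 + 4)/2 (absorbing any constant into C).

log(x + sqrt(x**2 + 4)) + C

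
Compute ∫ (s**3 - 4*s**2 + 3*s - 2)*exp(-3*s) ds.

Use integration by parts with u = s**3 - 4*s**2 + 3*s - 2, dv = exp(-3*s) ds, so v = -exp(-3*s)/3.
Apply parts 3 times (tabular method): alternate signs, differentiate u down to 0, integrate dv up.

(-3*s**3 + 9*s**2 - 3*s + 5)*exp(-3*s)/9 + C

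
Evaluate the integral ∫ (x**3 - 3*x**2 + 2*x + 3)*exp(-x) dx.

Use integration by parts with u = x**3 - 3*x**2 + 2*x + 3, dv = exp(-x) dx, so v = -exp(-x).
Apply parts 3 times (tabular method): alternate signs, differentiate u down to 0, integrate dv up.

(-x**3 - 2*x - 5)*exp(-x) + C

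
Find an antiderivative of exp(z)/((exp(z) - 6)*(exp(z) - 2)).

Let u = e^z, du = e^z dz.
The integral becomes ∫ du/((u-2)(u-6)); decompose into partial fractions.

log(exp(z) - 6)/4 - log(exp(z) - 2)/4 + C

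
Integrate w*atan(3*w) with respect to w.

Use integration by parts with u = arctan(3*w), dv = w dw.
Then du = 3/(9*w**2 + 1) dw.

w**2*atan(3*w)/2 - w/6 + atan(3*w)/18 + C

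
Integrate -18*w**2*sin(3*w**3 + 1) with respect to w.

2*cos(3*w**3 + 1) + C

Let u = 3*w**3 + 1, so du = (9*w**2) dw.
Rewriting, the integral becomes -2·∫ sin(u) du = -2·-cos(u).
Substituting back, u = 3*w**3 + 1.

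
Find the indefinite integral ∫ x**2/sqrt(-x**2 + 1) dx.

-x*sqrt(-x**2 + 1)/2 + asin(x)/2 + C

Substitute x = sin(θ), so dx = cos(θ) dθ and the radical becomes sqrt(-x**2 + 1) = cos(θ) by the Pythagorean identity.
Integrate the resulting trig expression in θ, then back-substitute θ = asin(x), sin(θ) = x, cos(θ) = sqrt(-x**2 + 1) (absorbing any constant into C).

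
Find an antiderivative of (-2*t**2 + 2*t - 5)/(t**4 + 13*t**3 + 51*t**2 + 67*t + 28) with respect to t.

7*log(t + 1)/12 - 5*log(t + 4)/3 + 13*log(t + 7)/12 + 1/(2*t + 2) + C

Factor the denominator: (t + 1)**2*(t + 4)*(t + 7).
Partial-fraction decomposition: 13/(12*(t + 7)) - 5/(3*(t + 4)) + 7/(12*(t + 1)) - 1/(2*(t + 1)**2).
Integrate each term; A/(t−a) gives A·log|t−a|; A/(t−a)² gives −A/(t−a).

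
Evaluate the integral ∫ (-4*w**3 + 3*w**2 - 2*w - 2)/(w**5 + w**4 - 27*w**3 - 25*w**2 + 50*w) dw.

-log(w)/25 - 437*log(w - 5)/1400 + 5*log(w - 1)/72 - 23*log(w + 2)/63 + 583*log(w + 5)/900 + C

Factor the denominator: w*(w - 5)*(w - 1)*(w + 2)*(w + 5).
Partial-fraction decomposition: 583/(900*(w + 5)) - 23/(63*(w + 2)) + 5/(72*(w - 1)) - 437/(1400*(w - 5)) - 1/(25*w).
Integrate each term: A/(w−a) contributes A·log|w−a|.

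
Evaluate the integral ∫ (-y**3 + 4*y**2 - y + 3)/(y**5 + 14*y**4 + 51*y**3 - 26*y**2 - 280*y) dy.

-3*log(y)/280 + log(y - 2)/84 + 15*log(y + 4)/8 - 233*log(y + 5)/70 + 61*log(y + 7)/42 + C

Factor the denominator: y*(y - 2)*(y + 4)*(y + 5)*(y + 7).
Partial-fraction decomposition: 61/(42*(y + 7)) - 233/(70*(y + 5)) + 15/(8*(y + 4)) + 1/(84*(y - 2)) - 3/(280*y).
Integrate each term: A/(y−a) contributes A·log|y−a|.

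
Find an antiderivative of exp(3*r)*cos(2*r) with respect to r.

2*exp(3*r)*sin(2*r)/13 + 3*exp(3*r)*cos(2*r)/13 + C

Let I denote the integral. Integrate by parts with u = cos(2*r), dv = exp(3*r) dr, so v = exp(3*r)/3: I = exp(3*r)*cos(2*r)/3 + (2/3)·∫ exp(3*r)*sin(2*r) dr.
Apply parts again with u = sin(2*r), dv = exp(3*r) dr: ∫ exp(3*r)*sin(2*r) dr = exp(3*r)*sin(2*r)/3 − (2/3)·I. Substituting back brings back I: I = 2*exp(3*r)*sin(2*r)/9 + exp(3*r)*cos(2*r)/3 − (4/9)·I.
Solving for I: (1 + 4/9)·I equals the remaining terms, so I = (9/13)·(2*exp(3*r)*sin(2*r)/9 + exp(3*r)*cos(2*r)/3).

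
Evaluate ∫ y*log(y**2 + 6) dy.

y**2*log(y**2 + 6)/2 - y**2/2 + 3*log(y**2 + 6) + C

Let u = y**2 + 6, so du = (2*y) dy.
The integral becomes (1/2)·∫ log(u) du; integrate by parts with u′=log(u), dv′=du.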